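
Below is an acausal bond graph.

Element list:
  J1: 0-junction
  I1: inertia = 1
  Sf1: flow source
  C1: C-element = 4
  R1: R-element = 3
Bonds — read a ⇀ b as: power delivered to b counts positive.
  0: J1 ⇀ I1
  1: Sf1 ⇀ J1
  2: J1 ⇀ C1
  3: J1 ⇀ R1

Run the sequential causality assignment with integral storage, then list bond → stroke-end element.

#0 |I1
#1 |Sf1
#2 |J1
#3 |R1

β1 |Sf1  (source Sf1 imposes f)
β0 |I1  (prefer integral on I1)
β2 |J1  (C1 integral (e out))
β3 |R1  (common-e at J1 fixed by 2)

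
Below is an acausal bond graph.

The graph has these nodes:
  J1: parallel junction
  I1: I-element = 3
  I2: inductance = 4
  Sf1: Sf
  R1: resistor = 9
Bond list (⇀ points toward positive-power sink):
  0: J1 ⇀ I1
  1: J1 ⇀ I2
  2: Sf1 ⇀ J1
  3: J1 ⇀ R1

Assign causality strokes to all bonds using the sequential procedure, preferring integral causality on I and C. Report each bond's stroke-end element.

#0 →I1
#1 →I2
#2 →Sf1
#3 →J1

#2 stroke at Sf1  (Sf1 fixes flow; stroke at Sf1)
#0 stroke at I1  (I1 outputs flow p/I1)
#1 stroke at I2  (I2 outputs flow p/I2)
#3 stroke at J1  (J1 needs exactly one e-in)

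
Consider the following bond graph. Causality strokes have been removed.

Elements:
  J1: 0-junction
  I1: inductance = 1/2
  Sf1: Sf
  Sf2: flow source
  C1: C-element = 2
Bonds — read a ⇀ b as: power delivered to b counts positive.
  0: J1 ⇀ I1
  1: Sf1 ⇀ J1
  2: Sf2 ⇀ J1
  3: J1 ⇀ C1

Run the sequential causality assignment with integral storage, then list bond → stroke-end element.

bond 1 |Sf1  (source Sf1 imposes f)
bond 2 |Sf2  (source Sf2 imposes f)
bond 0 |I1  (I1 integral (f out))
bond 3 |J1  (J1 needs exactly one e-in)

b0 stroke at I1
b1 stroke at Sf1
b2 stroke at Sf2
b3 stroke at J1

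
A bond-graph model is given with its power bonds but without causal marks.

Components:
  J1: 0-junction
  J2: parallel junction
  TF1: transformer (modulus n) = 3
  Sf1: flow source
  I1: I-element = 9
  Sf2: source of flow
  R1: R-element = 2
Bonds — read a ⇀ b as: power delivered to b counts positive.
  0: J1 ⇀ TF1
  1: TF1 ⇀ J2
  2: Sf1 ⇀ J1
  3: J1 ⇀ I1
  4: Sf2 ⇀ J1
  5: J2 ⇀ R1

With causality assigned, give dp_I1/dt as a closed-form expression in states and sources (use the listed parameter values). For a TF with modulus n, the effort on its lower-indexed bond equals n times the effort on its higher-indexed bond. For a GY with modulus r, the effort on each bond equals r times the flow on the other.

dp_I1/dt = 18*F_Sf1 + 18*F_Sf2 - 2*p_I1

bond 2 →Sf1  (source Sf1 imposes f)
bond 4 →Sf2  (Sf2: flow source, stroke at near end)
bond 3 →I1  (I1: I, integral causality)
bond 0 →J1  (J1: last free bond brings effort in)
bond 1 →TF1  (through TF1, causality passes straight; one stroke at TF1)
bond 5 →J2  (only one effort-in slot at J2)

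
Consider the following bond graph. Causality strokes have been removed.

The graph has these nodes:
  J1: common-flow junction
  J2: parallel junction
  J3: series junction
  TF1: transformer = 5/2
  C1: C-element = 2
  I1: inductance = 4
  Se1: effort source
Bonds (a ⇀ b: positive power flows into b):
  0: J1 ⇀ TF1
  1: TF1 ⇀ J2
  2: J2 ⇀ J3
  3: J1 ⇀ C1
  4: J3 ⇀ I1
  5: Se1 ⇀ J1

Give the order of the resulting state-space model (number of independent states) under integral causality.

2  (C1, I1 all integral)

#5 stroke at J1  (Se1 (Se) sets effort on bond)
#3 stroke at J1  (C1 integral (e out))
#0 stroke at TF1  (J1 needs exactly one f-in)
#1 stroke at J2  (TF TF1: opposite of bond 0)
#2 stroke at J3  (J2: bond 1 brought effort, rest push out)
#4 stroke at I1  (only one flow-in slot at J3)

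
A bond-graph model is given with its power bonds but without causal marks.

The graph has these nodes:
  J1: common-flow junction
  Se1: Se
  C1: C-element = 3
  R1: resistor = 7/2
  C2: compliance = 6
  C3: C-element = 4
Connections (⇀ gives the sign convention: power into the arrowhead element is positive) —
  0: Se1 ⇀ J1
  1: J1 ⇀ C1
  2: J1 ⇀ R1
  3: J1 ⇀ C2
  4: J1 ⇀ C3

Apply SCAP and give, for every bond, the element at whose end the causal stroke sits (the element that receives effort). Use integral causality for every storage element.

#0 stroke→J1
#1 stroke→J1
#2 stroke→R1
#3 stroke→J1
#4 stroke→J1

#0 |J1  (source Se1 imposes e)
#1 |J1  (prefer integral on C1)
#3 |J1  (C2: C, integral causality)
#4 |J1  (C3: C, integral causality)
#2 |R1  (closing 1-jn rule on J1)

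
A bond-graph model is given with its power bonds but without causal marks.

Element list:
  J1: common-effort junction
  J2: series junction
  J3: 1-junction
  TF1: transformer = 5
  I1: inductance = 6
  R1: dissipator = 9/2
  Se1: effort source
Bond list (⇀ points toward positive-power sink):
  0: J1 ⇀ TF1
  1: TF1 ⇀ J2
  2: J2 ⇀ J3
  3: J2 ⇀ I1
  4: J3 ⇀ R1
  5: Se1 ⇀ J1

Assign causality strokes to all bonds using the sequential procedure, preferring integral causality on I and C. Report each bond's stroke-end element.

b0 →TF1
b1 →J2
b2 →J2
b3 →I1
b4 →J3
b5 →J1

#5 →J1  (Se1 (Se) sets effort on bond)
#0 →TF1  (common-e at J1 fixed by 5)
#1 →J2  (through TF1, causality passes straight; one stroke at TF1)
#3 →I1  (I1: I, integral causality)
#2 →J2  (1-jn J2 has f-setter on 3)
#4 →J3  (J3: bond 2 brought flow, rest push out)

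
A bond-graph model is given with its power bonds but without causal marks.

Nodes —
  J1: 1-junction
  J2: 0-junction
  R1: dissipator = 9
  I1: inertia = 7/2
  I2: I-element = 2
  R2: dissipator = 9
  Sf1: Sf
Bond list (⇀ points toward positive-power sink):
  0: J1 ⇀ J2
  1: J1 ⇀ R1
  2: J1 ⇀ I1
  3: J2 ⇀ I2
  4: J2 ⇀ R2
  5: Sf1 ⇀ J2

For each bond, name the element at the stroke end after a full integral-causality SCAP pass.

bond 0 |J1
bond 1 |J1
bond 2 |I1
bond 3 |I2
bond 4 |J2
bond 5 |Sf1

β5 stroke at Sf1  (Sf1 (Sf) sets flow on bond)
β2 stroke at I1  (I1: I, integral causality)
β0 stroke at J1  (1-jn J1 has f-setter on 2)
β1 stroke at J1  (1-jn J1 has f-setter on 2)
β3 stroke at I2  (I2: I, integral causality)
β4 stroke at J2  (J2: last free bond brings effort in)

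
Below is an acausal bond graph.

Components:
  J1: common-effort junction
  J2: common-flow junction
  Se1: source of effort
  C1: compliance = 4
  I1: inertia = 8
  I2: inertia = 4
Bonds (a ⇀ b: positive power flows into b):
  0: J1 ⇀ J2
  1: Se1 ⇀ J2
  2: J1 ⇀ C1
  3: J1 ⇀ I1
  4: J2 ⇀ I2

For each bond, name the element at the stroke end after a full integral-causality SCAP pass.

bond 1 stroke→J2  (Se1: effort source, stroke at far end)
bond 2 stroke→J1  (C1 outputs effort q/C1)
bond 0 stroke→J2  (J1: bond 2 brought effort, rest push out)
bond 3 stroke→I1  (J1: bond 2 brought effort, rest push out)
bond 4 stroke→I2  (J2 needs exactly one f-in)

b0 stroke at J2
b1 stroke at J2
b2 stroke at J1
b3 stroke at I1
b4 stroke at I2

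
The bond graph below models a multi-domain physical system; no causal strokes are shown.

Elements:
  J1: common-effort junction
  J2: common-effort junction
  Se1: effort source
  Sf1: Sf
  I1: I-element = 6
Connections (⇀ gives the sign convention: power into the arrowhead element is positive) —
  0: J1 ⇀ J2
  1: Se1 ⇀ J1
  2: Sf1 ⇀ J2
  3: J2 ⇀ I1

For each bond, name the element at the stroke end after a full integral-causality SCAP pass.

b0 stroke at J2
b1 stroke at J1
b2 stroke at Sf1
b3 stroke at I1

#1 stroke at J1  (Se1: effort source, stroke at far end)
#2 stroke at Sf1  (Sf1: flow source, stroke at near end)
#0 stroke at J2  (J1 effort already set via bond 1)
#3 stroke at I1  (common-e at J2 fixed by 0)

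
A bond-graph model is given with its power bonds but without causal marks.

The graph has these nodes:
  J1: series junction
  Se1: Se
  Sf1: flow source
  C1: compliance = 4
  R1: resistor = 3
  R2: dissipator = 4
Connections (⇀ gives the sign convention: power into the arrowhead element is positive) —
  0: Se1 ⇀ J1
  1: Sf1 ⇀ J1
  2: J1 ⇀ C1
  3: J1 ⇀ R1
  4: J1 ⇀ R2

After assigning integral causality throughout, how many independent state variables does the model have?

#0 stroke→J1  (source Se1 imposes e)
#1 stroke→Sf1  (Sf1 fixes flow; stroke at Sf1)
#2 stroke→J1  (1-jn J1 has f-setter on 1)
#3 stroke→J1  (common-f at J1 fixed by 1)
#4 stroke→J1  (J1: bond 1 brought flow, rest push out)

1  (C1 all integral)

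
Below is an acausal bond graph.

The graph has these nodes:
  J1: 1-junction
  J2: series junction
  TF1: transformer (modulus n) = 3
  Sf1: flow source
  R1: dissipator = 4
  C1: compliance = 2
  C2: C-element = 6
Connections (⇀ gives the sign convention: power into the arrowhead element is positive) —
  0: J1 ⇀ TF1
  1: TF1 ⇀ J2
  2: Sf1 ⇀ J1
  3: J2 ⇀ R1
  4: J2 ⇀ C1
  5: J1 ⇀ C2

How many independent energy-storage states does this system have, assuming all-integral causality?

2  (C1, C2 all integral)

#2 |Sf1  (Sf1 fixes flow; stroke at Sf1)
#0 |J1  (J1 flow already set via bond 2)
#5 |J1  (J1: bond 2 brought flow, rest push out)
#1 |TF1  (TF1 one-in-one-out from 0)
#3 |J2  (J2: bond 1 brought flow, rest push out)
#4 |J2  (J2 flow already set via bond 1)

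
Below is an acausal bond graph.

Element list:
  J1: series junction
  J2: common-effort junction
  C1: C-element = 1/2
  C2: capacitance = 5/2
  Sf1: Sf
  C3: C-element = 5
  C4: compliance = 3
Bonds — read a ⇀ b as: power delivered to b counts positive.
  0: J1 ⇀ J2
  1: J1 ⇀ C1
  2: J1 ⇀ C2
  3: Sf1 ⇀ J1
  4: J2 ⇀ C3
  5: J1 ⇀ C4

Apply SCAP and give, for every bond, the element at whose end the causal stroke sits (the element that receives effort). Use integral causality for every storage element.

bond 0 |J1
bond 1 |J1
bond 2 |J1
bond 3 |Sf1
bond 4 |J2
bond 5 |J1

bond 3 stroke at Sf1  (Sf1 fixes flow; stroke at Sf1)
bond 0 stroke at J1  (J1: bond 3 brought flow, rest push out)
bond 1 stroke at J1  (1-jn J1 has f-setter on 3)
bond 2 stroke at J1  (J1 flow already set via bond 3)
bond 5 stroke at J1  (1-jn J1 has f-setter on 3)
bond 4 stroke at J2  (J2 needs exactly one e-in)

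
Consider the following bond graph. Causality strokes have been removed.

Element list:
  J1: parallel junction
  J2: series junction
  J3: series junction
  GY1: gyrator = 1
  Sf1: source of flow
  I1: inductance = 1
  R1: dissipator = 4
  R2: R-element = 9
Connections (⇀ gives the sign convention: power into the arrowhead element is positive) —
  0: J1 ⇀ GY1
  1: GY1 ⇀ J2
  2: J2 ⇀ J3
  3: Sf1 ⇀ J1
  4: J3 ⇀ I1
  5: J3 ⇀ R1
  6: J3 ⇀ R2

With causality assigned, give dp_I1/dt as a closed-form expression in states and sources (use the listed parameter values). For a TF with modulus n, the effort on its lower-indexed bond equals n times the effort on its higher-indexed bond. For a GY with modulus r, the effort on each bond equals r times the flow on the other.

dp_I1/dt = F_Sf1 - 13*p_I1

#3 stroke→Sf1  (Sf1: flow source, stroke at near end)
#0 stroke→J1  (only one effort-in slot at J1)
#1 stroke→J2  (GY GY1: same side as bond 0)
#2 stroke→J3  (J2: last free bond brings flow in)
#4 stroke→I1  (I1: I, integral causality)
#5 stroke→J3  (common-f at J3 fixed by 4)
#6 stroke→J3  (J3 flow already set via bond 4)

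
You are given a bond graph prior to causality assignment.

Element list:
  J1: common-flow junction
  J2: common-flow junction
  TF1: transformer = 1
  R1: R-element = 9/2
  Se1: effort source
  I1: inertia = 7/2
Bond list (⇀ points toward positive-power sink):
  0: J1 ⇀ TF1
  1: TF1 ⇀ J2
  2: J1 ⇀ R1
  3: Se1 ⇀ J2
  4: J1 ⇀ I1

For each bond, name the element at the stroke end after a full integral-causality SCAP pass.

bond 0 stroke at J1
bond 1 stroke at TF1
bond 2 stroke at J1
bond 3 stroke at J2
bond 4 stroke at I1

b3 |J2  (Se1 (Se) sets effort on bond)
b1 |TF1  (J2: last free bond brings flow in)
b0 |J1  (TF TF1: opposite of bond 1)
b4 |I1  (prefer integral on I1)
b2 |J1  (common-f at J1 fixed by 4)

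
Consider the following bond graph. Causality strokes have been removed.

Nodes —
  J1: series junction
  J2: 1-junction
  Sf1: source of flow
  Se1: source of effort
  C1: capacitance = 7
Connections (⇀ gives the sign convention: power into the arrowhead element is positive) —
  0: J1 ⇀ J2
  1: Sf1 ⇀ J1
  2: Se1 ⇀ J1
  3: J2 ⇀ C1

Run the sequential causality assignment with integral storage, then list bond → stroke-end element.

bond 1 |Sf1  (source Sf1 imposes f)
bond 2 |J1  (source Se1 imposes e)
bond 0 |J1  (common-f at J1 fixed by 1)
bond 3 |J2  (common-f at J2 fixed by 0)

#0 stroke at J1
#1 stroke at Sf1
#2 stroke at J1
#3 stroke at J2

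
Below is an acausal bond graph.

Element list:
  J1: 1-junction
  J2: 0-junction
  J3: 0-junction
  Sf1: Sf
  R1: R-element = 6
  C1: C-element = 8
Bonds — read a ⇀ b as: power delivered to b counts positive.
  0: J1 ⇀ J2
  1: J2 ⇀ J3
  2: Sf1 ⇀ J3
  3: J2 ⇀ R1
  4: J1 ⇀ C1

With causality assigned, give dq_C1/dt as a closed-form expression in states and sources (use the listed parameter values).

#2 stroke→Sf1  (Sf1 (Sf) sets flow on bond)
#1 stroke→J3  (only one effort-in slot at J3)
#4 stroke→J1  (C1 outputs effort q/C1)
#0 stroke→J2  (J1 needs exactly one f-in)
#3 stroke→R1  (common-e at J2 fixed by 0)

dq_C1/dt = -F_Sf1 - q_C1/48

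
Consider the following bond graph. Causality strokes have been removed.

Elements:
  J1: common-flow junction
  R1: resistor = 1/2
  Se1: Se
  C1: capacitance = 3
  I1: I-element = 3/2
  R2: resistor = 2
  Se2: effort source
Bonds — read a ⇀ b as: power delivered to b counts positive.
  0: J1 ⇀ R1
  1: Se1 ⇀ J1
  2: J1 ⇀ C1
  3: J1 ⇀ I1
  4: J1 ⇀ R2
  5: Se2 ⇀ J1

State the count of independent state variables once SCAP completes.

#1 stroke→J1  (source Se1 imposes e)
#5 stroke→J1  (Se2: effort source, stroke at far end)
#2 stroke→J1  (C1 integral (e out))
#3 stroke→I1  (I1 integral (f out))
#0 stroke→J1  (common-f at J1 fixed by 3)
#4 stroke→J1  (1-jn J1 has f-setter on 3)

2  (C1, I1 all integral)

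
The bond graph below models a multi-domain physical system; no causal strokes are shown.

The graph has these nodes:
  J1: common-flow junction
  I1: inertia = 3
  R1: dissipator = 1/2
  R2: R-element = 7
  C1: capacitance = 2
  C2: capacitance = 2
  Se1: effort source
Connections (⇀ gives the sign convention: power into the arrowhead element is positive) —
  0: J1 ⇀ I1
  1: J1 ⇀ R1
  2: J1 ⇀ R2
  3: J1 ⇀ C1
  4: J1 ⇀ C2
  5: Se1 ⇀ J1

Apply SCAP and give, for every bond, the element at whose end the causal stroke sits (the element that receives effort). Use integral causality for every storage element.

bond 5 →J1  (source Se1 imposes e)
bond 0 →I1  (prefer integral on I1)
bond 1 →J1  (J1: bond 0 brought flow, rest push out)
bond 2 →J1  (J1 flow already set via bond 0)
bond 3 →J1  (J1: bond 0 brought flow, rest push out)
bond 4 →J1  (J1 flow already set via bond 0)

#0 stroke at I1
#1 stroke at J1
#2 stroke at J1
#3 stroke at J1
#4 stroke at J1
#5 stroke at J1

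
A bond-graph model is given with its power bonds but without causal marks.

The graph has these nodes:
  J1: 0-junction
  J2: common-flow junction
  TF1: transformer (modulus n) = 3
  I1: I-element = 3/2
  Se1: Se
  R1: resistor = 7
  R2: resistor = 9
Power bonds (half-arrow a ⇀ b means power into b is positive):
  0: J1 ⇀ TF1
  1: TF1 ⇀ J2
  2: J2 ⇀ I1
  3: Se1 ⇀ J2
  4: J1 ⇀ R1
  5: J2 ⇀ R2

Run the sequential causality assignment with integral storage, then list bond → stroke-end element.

β0 stroke at TF1
β1 stroke at J2
β2 stroke at I1
β3 stroke at J2
β4 stroke at J1
β5 stroke at J2

b3 stroke→J2  (source Se1 imposes e)
b2 stroke→I1  (I1: I, integral causality)
b1 stroke→J2  (J2 flow already set via bond 2)
b5 stroke→J2  (1-jn J2 has f-setter on 2)
b0 stroke→TF1  (TF1 one-in-one-out from 1)
b4 stroke→J1  (closing 0-jn rule on J1)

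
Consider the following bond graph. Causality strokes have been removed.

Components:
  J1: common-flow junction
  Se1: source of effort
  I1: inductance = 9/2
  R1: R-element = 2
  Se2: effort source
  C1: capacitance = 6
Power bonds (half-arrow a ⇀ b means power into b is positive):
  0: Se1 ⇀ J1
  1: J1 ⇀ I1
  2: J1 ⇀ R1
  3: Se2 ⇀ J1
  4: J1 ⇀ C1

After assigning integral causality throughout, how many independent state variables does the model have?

2  (C1, I1 all integral)

b0 stroke at J1  (Se1: effort source, stroke at far end)
b3 stroke at J1  (Se2 fixes effort; stroke away)
b1 stroke at I1  (I1: I, integral causality)
b2 stroke at J1  (J1: bond 1 brought flow, rest push out)
b4 stroke at J1  (J1: bond 1 brought flow, rest push out)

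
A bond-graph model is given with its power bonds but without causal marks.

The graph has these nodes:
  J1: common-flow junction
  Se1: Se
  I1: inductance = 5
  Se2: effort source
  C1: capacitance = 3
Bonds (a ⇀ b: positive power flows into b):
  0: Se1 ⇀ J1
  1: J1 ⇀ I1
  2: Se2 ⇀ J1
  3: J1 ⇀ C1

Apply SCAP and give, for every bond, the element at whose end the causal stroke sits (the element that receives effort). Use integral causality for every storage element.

#0 →J1
#1 →I1
#2 →J1
#3 →J1

b0 |J1  (source Se1 imposes e)
b2 |J1  (Se2: effort source, stroke at far end)
b1 |I1  (I1 outputs flow p/I1)
b3 |J1  (common-f at J1 fixed by 1)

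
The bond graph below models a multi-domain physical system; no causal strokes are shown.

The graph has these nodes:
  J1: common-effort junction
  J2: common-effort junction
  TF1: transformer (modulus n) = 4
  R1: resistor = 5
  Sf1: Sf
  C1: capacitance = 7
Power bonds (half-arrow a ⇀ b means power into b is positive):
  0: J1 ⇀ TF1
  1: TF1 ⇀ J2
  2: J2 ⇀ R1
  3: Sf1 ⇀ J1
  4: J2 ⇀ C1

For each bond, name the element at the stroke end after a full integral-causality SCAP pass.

β3 →Sf1  (Sf1: flow source, stroke at near end)
β0 →J1  (J1 needs exactly one e-in)
β1 →TF1  (through TF1, causality passes straight; one stroke at TF1)
β4 →J2  (C1: C, integral causality)
β2 →R1  (J2: bond 4 brought effort, rest push out)

bond 0 →J1
bond 1 →TF1
bond 2 →R1
bond 3 →Sf1
bond 4 →J2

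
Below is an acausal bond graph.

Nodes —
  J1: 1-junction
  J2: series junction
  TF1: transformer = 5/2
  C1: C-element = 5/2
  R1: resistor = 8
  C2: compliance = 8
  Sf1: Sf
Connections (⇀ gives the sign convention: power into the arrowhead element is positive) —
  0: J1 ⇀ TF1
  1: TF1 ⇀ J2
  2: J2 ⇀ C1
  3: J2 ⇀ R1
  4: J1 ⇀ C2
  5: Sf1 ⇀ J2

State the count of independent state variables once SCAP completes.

β5 |Sf1  (Sf1: flow source, stroke at near end)
β1 |J2  (common-f at J2 fixed by 5)
β2 |J2  (1-jn J2 has f-setter on 5)
β3 |J2  (J2: bond 5 brought flow, rest push out)
β0 |TF1  (through TF1, causality passes straight; one stroke at TF1)
β4 |J1  (J1 flow already set via bond 0)

2  (C1, C2 all integral)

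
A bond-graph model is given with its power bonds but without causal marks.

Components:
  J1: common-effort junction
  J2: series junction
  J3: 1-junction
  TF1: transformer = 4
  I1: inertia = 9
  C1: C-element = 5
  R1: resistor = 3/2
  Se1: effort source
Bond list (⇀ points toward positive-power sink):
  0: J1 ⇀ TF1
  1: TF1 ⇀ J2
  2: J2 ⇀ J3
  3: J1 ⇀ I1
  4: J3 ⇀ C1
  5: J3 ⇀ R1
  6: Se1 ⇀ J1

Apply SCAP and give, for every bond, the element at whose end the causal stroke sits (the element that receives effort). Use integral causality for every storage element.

#0 stroke at TF1
#1 stroke at J2
#2 stroke at J3
#3 stroke at I1
#4 stroke at J3
#5 stroke at R1
#6 stroke at J1

β6 →J1  (Se1: effort source, stroke at far end)
β0 →TF1  (common-e at J1 fixed by 6)
β3 →I1  (J1: bond 6 brought effort, rest push out)
β1 →J2  (TF TF1: opposite of bond 0)
β2 →J3  (J2 needs exactly one f-in)
β4 →J3  (prefer integral on C1)
β5 →R1  (J3: last free bond brings flow in)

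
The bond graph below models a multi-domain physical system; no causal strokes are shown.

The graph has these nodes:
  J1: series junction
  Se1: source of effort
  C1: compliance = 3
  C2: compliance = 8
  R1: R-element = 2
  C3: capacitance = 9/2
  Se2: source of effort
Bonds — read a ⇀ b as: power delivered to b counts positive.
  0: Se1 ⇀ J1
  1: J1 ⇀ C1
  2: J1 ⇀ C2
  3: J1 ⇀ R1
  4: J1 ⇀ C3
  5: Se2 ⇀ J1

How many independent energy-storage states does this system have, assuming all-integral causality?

3  (C1, C2, C3 all integral)

bond 0 |J1  (Se1: effort source, stroke at far end)
bond 5 |J1  (Se2 fixes effort; stroke away)
bond 1 |J1  (C1 outputs effort q/C1)
bond 2 |J1  (C2: C, integral causality)
bond 4 |J1  (C3 outputs effort q/C3)
bond 3 |R1  (J1: last free bond brings flow in)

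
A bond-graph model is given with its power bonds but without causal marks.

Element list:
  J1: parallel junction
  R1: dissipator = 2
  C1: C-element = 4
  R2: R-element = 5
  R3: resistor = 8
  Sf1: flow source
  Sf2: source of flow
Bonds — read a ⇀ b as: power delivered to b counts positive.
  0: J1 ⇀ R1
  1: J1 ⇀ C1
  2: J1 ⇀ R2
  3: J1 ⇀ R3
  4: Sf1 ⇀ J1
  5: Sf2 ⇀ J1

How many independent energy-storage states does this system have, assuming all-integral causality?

b4 stroke at Sf1  (Sf1: flow source, stroke at near end)
b5 stroke at Sf2  (Sf2: flow source, stroke at near end)
b1 stroke at J1  (C1 integral (e out))
b0 stroke at R1  (common-e at J1 fixed by 1)
b2 stroke at R2  (J1 effort already set via bond 1)
b3 stroke at R3  (common-e at J1 fixed by 1)

1  (C1 all integral)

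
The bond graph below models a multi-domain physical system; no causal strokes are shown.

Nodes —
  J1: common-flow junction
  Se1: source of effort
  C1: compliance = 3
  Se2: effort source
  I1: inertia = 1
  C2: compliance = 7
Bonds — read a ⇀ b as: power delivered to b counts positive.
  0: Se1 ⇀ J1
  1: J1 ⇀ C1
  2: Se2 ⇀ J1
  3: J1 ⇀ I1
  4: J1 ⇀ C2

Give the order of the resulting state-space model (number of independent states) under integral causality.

3  (C1, C2, I1 all integral)

#0 stroke→J1  (Se1 (Se) sets effort on bond)
#2 stroke→J1  (Se2 (Se) sets effort on bond)
#1 stroke→J1  (C1: C, integral causality)
#3 stroke→I1  (I1: I, integral causality)
#4 stroke→J1  (J1 flow already set via bond 3)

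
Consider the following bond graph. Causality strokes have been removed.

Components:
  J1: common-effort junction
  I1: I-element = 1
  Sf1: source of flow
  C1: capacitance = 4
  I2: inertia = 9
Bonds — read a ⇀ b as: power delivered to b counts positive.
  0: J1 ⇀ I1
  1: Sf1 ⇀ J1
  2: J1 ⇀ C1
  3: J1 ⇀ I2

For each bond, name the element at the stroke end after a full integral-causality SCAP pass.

bond 1 stroke at Sf1  (source Sf1 imposes f)
bond 0 stroke at I1  (prefer integral on I1)
bond 2 stroke at J1  (C1: C, integral causality)
bond 3 stroke at I2  (J1 effort already set via bond 2)

β0 stroke at I1
β1 stroke at Sf1
β2 stroke at J1
β3 stroke at I2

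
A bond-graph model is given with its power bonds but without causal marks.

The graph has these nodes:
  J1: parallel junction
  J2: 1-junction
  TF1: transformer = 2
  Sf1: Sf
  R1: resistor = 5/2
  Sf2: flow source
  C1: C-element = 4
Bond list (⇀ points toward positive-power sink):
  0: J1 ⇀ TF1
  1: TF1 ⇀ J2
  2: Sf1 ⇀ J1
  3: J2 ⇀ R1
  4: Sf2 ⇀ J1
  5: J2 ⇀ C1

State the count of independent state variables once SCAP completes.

1  (C1 all integral)

#2 →Sf1  (Sf1 fixes flow; stroke at Sf1)
#4 →Sf2  (source Sf2 imposes f)
#0 →J1  (J1: last free bond brings effort in)
#1 →TF1  (through TF1, causality passes straight; one stroke at TF1)
#3 →J2  (1-jn J2 has f-setter on 1)
#5 →J2  (1-jn J2 has f-setter on 1)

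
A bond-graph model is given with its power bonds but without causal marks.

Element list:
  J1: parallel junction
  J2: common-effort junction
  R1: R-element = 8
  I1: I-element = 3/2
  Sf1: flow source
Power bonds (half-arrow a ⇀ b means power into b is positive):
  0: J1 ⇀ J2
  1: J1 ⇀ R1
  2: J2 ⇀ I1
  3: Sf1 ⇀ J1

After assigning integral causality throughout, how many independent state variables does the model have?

1  (I1 all integral)

#3 stroke at Sf1  (source Sf1 imposes f)
#2 stroke at I1  (I1: I, integral causality)
#0 stroke at J2  (closing 0-jn rule on J2)
#1 stroke at J1  (closing 0-jn rule on J1)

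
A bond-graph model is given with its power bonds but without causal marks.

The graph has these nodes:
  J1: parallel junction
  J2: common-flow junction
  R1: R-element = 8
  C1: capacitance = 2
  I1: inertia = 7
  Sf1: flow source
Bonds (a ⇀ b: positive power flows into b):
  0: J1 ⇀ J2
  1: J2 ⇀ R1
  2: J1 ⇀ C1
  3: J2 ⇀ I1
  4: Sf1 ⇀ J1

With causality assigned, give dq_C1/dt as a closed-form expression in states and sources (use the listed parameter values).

bond 4 stroke→Sf1  (Sf1 (Sf) sets flow on bond)
bond 2 stroke→J1  (C1 outputs effort q/C1)
bond 0 stroke→J2  (J1: bond 2 brought effort, rest push out)
bond 3 stroke→I1  (prefer integral on I1)
bond 1 stroke→J2  (1-jn J2 has f-setter on 3)

dq_C1/dt = F_Sf1 - p_I1/7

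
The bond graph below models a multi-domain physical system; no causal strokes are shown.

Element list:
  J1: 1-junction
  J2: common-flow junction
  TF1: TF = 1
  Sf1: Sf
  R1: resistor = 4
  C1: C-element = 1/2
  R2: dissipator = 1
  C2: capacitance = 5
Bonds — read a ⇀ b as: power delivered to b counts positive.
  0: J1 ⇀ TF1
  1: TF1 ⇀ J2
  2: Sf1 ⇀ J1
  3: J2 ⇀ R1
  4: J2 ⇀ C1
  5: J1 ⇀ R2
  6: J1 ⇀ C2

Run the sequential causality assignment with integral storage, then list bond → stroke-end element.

b0 stroke→J1
b1 stroke→TF1
b2 stroke→Sf1
b3 stroke→J2
b4 stroke→J2
b5 stroke→J1
b6 stroke→J1

#2 stroke→Sf1  (source Sf1 imposes f)
#0 stroke→J1  (common-f at J1 fixed by 2)
#5 stroke→J1  (J1: bond 2 brought flow, rest push out)
#6 stroke→J1  (J1 flow already set via bond 2)
#1 stroke→TF1  (TF TF1: opposite of bond 0)
#3 stroke→J2  (J2 flow already set via bond 1)
#4 stroke→J2  (common-f at J2 fixed by 1)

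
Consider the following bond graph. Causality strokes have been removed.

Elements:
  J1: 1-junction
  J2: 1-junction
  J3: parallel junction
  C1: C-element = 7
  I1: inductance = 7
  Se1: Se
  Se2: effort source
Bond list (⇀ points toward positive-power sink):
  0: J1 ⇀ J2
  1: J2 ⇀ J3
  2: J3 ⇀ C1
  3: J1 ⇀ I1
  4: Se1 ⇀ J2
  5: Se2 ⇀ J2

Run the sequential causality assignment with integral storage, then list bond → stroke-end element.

b0 →J1
b1 →J2
b2 →J3
b3 →I1
b4 →J2
b5 →J2

β4 stroke at J2  (Se1: effort source, stroke at far end)
β5 stroke at J2  (source Se2 imposes e)
β2 stroke at J3  (C1 integral (e out))
β1 stroke at J2  (J3 effort already set via bond 2)
β0 stroke at J1  (closing 1-jn rule on J2)
β3 stroke at I1  (J1 needs exactly one f-in)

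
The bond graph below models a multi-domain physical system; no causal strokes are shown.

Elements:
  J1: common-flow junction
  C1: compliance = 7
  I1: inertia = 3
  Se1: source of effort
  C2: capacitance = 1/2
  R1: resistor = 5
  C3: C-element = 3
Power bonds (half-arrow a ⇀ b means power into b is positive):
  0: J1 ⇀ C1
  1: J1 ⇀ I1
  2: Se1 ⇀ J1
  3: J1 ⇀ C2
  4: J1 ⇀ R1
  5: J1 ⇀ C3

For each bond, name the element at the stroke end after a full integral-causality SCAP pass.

b0 stroke→J1
b1 stroke→I1
b2 stroke→J1
b3 stroke→J1
b4 stroke→J1
b5 stroke→J1

β2 stroke→J1  (Se1: effort source, stroke at far end)
β0 stroke→J1  (prefer integral on C1)
β1 stroke→I1  (I1 integral (f out))
β3 stroke→J1  (common-f at J1 fixed by 1)
β4 stroke→J1  (J1 flow already set via bond 1)
β5 stroke→J1  (J1: bond 1 brought flow, rest push out)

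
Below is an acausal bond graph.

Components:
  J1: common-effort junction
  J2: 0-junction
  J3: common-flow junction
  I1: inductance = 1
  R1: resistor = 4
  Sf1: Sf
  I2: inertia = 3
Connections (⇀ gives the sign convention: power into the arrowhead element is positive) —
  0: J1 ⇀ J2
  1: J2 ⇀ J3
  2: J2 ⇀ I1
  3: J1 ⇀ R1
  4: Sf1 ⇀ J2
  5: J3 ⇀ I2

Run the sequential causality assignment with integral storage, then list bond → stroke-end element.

β0 →J2
β1 →J3
β2 →I1
β3 →J1
β4 →Sf1
β5 →I2

bond 4 →Sf1  (source Sf1 imposes f)
bond 2 →I1  (prefer integral on I1)
bond 5 →I2  (I2 outputs flow p/I2)
bond 1 →J3  (1-jn J3 has f-setter on 5)
bond 0 →J2  (closing 0-jn rule on J2)
bond 3 →J1  (J1 needs exactly one e-in)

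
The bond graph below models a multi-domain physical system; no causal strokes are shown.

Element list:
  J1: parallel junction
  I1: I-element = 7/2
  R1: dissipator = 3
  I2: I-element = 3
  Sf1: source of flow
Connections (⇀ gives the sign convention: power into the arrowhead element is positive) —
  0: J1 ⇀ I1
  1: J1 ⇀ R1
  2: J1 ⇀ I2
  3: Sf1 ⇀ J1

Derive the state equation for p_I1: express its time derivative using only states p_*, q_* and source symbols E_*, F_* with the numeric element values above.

#3 |Sf1  (Sf1 fixes flow; stroke at Sf1)
#0 |I1  (I1 outputs flow p/I1)
#2 |I2  (I2 outputs flow p/I2)
#1 |J1  (J1: last free bond brings effort in)

dp_I1/dt = 3*F_Sf1 - 6*p_I1/7 - p_I2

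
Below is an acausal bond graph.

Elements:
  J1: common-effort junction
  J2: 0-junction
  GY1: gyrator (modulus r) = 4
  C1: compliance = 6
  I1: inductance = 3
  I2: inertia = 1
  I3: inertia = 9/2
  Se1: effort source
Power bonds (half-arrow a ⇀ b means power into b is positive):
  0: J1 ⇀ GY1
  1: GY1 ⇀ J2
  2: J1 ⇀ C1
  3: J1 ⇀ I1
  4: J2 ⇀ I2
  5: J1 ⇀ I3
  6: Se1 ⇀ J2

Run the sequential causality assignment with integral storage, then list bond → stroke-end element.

β6 stroke at J2  (Se1: effort source, stroke at far end)
β1 stroke at GY1  (0-jn J2 has e-setter on 6)
β4 stroke at I2  (0-jn J2 has e-setter on 6)
β0 stroke at GY1  (through GY1, causality inverts; strokes same side of GY1)
β2 stroke at J1  (C1: C, integral causality)
β3 stroke at I1  (common-e at J1 fixed by 2)
β5 stroke at I3  (J1: bond 2 brought effort, rest push out)

b0 stroke→GY1
b1 stroke→GY1
b2 stroke→J1
b3 stroke→I1
b4 stroke→I2
b5 stroke→I3
b6 stroke→J2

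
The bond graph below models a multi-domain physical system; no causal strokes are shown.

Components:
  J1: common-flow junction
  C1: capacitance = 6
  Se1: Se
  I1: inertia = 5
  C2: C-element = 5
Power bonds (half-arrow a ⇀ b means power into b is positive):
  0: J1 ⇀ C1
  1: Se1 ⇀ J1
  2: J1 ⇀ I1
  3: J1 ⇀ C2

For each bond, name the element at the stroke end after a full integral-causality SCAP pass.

bond 0 |J1
bond 1 |J1
bond 2 |I1
bond 3 |J1

b1 |J1  (Se1: effort source, stroke at far end)
b0 |J1  (C1 integral (e out))
b2 |I1  (I1 integral (f out))
b3 |J1  (J1: bond 2 brought flow, rest push out)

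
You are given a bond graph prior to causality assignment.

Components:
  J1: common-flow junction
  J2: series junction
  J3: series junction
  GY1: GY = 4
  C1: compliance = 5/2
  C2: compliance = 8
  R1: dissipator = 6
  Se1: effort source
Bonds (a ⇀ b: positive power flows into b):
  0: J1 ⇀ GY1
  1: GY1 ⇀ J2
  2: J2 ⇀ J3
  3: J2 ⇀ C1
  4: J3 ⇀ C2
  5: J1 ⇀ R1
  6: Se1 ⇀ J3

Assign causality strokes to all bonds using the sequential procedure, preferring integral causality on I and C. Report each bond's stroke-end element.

#6 →J3  (Se1 fixes effort; stroke away)
#3 →J2  (C1 integral (e out))
#4 →J3  (C2: C, integral causality)
#2 →J2  (only one flow-in slot at J3)
#1 →GY1  (J2 needs exactly one f-in)
#0 →GY1  (GY1: gyrator matches bond 1)
#5 →J1  (J1 flow already set via bond 0)

β0 stroke at GY1
β1 stroke at GY1
β2 stroke at J2
β3 stroke at J2
β4 stroke at J3
β5 stroke at J1
β6 stroke at J3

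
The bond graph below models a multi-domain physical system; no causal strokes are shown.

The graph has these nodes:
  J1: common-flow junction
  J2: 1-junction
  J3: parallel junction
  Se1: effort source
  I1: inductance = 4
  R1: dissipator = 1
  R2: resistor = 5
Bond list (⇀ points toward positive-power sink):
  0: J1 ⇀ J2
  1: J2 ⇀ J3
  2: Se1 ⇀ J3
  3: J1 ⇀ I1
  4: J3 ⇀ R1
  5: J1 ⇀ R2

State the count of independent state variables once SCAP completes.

1  (I1 all integral)

β2 →J3  (source Se1 imposes e)
β1 →J2  (common-e at J3 fixed by 2)
β4 →R1  (J3: bond 2 brought effort, rest push out)
β0 →J1  (closing 1-jn rule on J2)
β3 →I1  (I1 integral (f out))
β5 →J1  (common-f at J1 fixed by 3)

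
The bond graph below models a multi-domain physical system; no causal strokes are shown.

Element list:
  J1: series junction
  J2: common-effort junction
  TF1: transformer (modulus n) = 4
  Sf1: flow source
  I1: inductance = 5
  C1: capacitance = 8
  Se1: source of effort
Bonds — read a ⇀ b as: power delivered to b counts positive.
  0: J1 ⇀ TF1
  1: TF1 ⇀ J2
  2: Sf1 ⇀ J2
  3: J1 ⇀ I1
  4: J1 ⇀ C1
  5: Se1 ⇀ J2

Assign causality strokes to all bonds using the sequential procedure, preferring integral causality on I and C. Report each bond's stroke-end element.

#0 stroke→J1
#1 stroke→TF1
#2 stroke→Sf1
#3 stroke→I1
#4 stroke→J1
#5 stroke→J2

b2 stroke at Sf1  (Sf1 (Sf) sets flow on bond)
b5 stroke at J2  (Se1: effort source, stroke at far end)
b1 stroke at TF1  (J2: bond 5 brought effort, rest push out)
b0 stroke at J1  (through TF1, causality passes straight; one stroke at TF1)
b3 stroke at I1  (prefer integral on I1)
b4 stroke at J1  (1-jn J1 has f-setter on 3)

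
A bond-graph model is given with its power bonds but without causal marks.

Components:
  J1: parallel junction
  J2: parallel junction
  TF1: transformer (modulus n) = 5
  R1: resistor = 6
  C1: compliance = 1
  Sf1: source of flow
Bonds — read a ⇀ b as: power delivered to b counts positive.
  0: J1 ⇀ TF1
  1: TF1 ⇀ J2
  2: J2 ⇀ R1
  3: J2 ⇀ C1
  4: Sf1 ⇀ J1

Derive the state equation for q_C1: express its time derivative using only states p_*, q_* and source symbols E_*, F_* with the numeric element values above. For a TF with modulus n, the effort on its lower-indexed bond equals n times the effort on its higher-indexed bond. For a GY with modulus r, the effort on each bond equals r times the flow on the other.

dq_C1/dt = 5*F_Sf1 - q_C1/6

β4 stroke→Sf1  (Sf1: flow source, stroke at near end)
β0 stroke→J1  (only one effort-in slot at J1)
β1 stroke→TF1  (TF1 one-in-one-out from 0)
β3 stroke→J2  (C1 integral (e out))
β2 stroke→R1  (0-jn J2 has e-setter on 3)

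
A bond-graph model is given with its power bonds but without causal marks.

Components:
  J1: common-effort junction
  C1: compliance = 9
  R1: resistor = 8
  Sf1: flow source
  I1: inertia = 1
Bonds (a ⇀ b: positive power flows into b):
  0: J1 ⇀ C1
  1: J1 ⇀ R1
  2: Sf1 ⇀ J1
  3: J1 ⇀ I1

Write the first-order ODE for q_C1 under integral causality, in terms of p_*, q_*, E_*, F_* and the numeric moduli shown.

b2 stroke at Sf1  (Sf1 fixes flow; stroke at Sf1)
b0 stroke at J1  (C1: C, integral causality)
b1 stroke at R1  (common-e at J1 fixed by 0)
b3 stroke at I1  (J1: bond 0 brought effort, rest push out)

dq_C1/dt = F_Sf1 - p_I1 - q_C1/72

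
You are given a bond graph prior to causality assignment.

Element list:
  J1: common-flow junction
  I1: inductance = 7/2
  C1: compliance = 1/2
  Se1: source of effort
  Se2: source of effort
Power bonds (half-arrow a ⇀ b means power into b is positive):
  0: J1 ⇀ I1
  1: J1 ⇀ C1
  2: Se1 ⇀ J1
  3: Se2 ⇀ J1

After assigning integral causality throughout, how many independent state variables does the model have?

b2 stroke→J1  (source Se1 imposes e)
b3 stroke→J1  (Se2 fixes effort; stroke away)
b0 stroke→I1  (I1 integral (f out))
b1 stroke→J1  (J1: bond 0 brought flow, rest push out)

2  (C1, I1 all integral)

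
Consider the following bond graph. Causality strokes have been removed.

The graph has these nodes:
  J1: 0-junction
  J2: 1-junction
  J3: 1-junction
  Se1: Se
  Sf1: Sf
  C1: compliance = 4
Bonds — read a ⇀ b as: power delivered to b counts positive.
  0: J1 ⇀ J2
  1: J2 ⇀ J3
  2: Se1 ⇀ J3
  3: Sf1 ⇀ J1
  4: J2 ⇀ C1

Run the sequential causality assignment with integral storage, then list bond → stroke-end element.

β0 stroke→J1
β1 stroke→J2
β2 stroke→J3
β3 stroke→Sf1
β4 stroke→J2

b2 →J3  (Se1 fixes effort; stroke away)
b3 →Sf1  (source Sf1 imposes f)
b0 →J1  (J1: last free bond brings effort in)
b1 →J2  (common-f at J2 fixed by 0)
b4 →J2  (J2: bond 0 brought flow, rest push out)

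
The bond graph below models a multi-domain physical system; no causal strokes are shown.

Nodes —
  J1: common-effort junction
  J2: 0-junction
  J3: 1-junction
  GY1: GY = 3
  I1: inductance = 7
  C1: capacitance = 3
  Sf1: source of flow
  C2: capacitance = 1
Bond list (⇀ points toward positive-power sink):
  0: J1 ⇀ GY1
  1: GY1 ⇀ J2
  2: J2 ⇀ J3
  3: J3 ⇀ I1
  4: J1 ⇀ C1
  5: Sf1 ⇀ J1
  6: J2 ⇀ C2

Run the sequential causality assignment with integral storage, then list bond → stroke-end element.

β0 |GY1
β1 |GY1
β2 |J3
β3 |I1
β4 |J1
β5 |Sf1
β6 |J2

b5 stroke at Sf1  (Sf1: flow source, stroke at near end)
b3 stroke at I1  (prefer integral on I1)
b2 stroke at J3  (J3 flow already set via bond 3)
b4 stroke at J1  (C1: C, integral causality)
b0 stroke at GY1  (J1 effort already set via bond 4)
b1 stroke at GY1  (through GY1, causality inverts; strokes same side of GY1)
b6 stroke at J2  (J2 needs exactly one e-in)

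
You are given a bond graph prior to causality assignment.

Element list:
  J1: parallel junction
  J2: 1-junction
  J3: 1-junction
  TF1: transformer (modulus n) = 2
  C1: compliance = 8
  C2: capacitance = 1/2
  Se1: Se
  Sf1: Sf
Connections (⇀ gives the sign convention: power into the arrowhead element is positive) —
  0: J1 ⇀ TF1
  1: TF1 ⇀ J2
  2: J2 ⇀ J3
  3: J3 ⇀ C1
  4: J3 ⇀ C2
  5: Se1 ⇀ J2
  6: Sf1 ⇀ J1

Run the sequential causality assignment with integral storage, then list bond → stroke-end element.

b0 →J1
b1 →TF1
b2 →J2
b3 →J3
b4 →J3
b5 →J2
b6 →Sf1

#5 stroke at J2  (source Se1 imposes e)
#6 stroke at Sf1  (Sf1 (Sf) sets flow on bond)
#0 stroke at J1  (J1 needs exactly one e-in)
#1 stroke at TF1  (TF1 one-in-one-out from 0)
#2 stroke at J2  (common-f at J2 fixed by 1)
#3 stroke at J3  (J3 flow already set via bond 2)
#4 stroke at J3  (J3 flow already set via bond 2)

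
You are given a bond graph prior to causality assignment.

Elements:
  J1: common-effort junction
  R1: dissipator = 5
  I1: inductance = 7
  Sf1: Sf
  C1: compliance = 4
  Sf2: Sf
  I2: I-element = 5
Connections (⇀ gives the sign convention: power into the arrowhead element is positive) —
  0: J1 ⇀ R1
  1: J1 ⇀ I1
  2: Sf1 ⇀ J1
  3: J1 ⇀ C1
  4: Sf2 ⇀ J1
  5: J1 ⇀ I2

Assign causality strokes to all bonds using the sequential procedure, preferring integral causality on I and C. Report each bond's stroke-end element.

b0 stroke at R1
b1 stroke at I1
b2 stroke at Sf1
b3 stroke at J1
b4 stroke at Sf2
b5 stroke at I2

bond 2 |Sf1  (Sf1 (Sf) sets flow on bond)
bond 4 |Sf2  (source Sf2 imposes f)
bond 1 |I1  (I1 integral (f out))
bond 3 |J1  (prefer integral on C1)
bond 0 |R1  (0-jn J1 has e-setter on 3)
bond 5 |I2  (0-jn J1 has e-setter on 3)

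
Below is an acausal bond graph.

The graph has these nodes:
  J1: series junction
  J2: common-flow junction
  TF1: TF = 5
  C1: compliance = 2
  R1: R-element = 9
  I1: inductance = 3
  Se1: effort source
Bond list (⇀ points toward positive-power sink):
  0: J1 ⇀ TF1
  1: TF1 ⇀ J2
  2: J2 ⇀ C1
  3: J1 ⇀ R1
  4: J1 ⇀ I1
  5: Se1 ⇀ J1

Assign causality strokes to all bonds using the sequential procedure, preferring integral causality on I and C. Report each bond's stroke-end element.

b0 stroke→J1
b1 stroke→TF1
b2 stroke→J2
b3 stroke→J1
b4 stroke→I1
b5 stroke→J1

bond 5 stroke at J1  (source Se1 imposes e)
bond 2 stroke at J2  (C1: C, integral causality)
bond 1 stroke at TF1  (J2 needs exactly one f-in)
bond 0 stroke at J1  (TF TF1: opposite of bond 1)
bond 4 stroke at I1  (I1 integral (f out))
bond 3 stroke at J1  (J1: bond 4 brought flow, rest push out)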